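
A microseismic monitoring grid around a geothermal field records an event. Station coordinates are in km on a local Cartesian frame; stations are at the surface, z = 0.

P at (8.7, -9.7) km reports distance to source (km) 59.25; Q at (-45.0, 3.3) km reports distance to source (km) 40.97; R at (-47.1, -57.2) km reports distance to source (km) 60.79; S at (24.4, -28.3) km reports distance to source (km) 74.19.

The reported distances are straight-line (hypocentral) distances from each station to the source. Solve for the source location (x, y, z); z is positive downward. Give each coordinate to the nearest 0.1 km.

x ≈ -37.0 km, y ≈ -10.6 km, depth ≈ 37.7 km

Each station gives a sphere (x−x_i)² + (y−y_i)² + z² = d_i² (stations at z=0).
Subtracting the P sphere from Q and R: z² cancels, leaving linear equations in x and y:
-107.4 x + 26.0 y = 3698.13
-111.6 x − 95.0 y = 5135.61
Solving: x ≈ -36.998, y ≈ -10.596 km (keep extra digits for the depth step; rounded: -37.0, -10.6).
Then from the P sphere: z² = 59.25² − (x − 8.7)² − (y + 9.7)² with x = -36.998, y = -10.596, so z ≈ 37.702 ≈ 37.7 km.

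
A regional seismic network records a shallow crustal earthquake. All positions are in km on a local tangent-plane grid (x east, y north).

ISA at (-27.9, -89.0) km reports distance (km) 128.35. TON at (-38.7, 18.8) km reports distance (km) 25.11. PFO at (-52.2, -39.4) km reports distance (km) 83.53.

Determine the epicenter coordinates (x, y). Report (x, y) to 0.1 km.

-24.2 km east, 39.3 km north

Circle about each station: (x + 27.9)² + (y + 89.0)² = 128.35²; (x + 38.7)² + (y − 18.8)² = 25.11²; (x + 52.2)² + (y + 39.4)² = 83.53².
Subtracting the ISA equation from the TON and PFO equations removes the quadratic terms:
-21.6 x + 215.6 y = 8994.93
-48.6 x + 99.2 y = 5074.25
Solving the 2×2 system: x ≈ -24.2, y ≈ 39.3 km.
Check against ISA (with the unrounded x, y): √((x + 27.9)²+(y + 89.0)²) = 128.35 ≈ 128.35 km. ✓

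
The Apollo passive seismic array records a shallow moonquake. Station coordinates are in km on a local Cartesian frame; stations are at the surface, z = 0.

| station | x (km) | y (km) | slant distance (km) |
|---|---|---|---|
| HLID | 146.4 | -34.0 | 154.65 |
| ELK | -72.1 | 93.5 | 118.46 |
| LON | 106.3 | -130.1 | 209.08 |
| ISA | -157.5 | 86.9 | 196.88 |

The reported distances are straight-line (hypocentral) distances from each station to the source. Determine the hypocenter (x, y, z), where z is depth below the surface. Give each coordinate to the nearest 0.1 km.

Each station gives a sphere (x−x_i)² + (y−y_i)² + z² = d_i² (stations at z=0).
Subtracting the HLID sphere from ELK and LON: z² cancels, leaving linear equations in x and y:
-437.0 x + 255.0 y = 1235.55
-80.2 x − 192.2 y = -14161.08
Solving: x ≈ 32.301, y ≈ 60.201 km (keep extra digits for the depth step; rounded: 32.3, 60.2).
Then from the HLID sphere: z² = 154.65² − (x − 146.4)² − (y + 34.0)² with x = 32.301, y = 60.201, so z ≈ 44.991 ≈ 45.0 km.
Check against ISA (with the unrounded solution): distance 196.88 ≈ 196.88 km. ✓

x ≈ 32.3 km, y ≈ 60.2 km, depth ≈ 45.0 km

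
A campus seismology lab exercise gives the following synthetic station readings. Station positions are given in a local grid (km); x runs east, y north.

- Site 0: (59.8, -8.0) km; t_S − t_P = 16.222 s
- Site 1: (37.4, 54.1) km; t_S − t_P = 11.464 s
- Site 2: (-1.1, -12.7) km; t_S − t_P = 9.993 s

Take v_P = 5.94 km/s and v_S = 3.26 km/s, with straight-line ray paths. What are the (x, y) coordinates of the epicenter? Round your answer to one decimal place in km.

x ≈ -44.9 km, y ≈ 44.7 km

Distance from S−P lag: d = Δt · v_P v_S / (v_P − v_S) = Δt · (5.94·3.26)/(5.94−3.26) ≈ 7.2255·Δt.
So d_Site 0 = 117.21, d_Site 1 = 82.83, d_Site 2 = 72.20 km.
Circle about each station: (x − 59.8)² + (y + 8.0)² = 117.21²; (x − 37.4)² + (y − 54.1)² = 82.83²; (x + 1.1)² + (y + 12.7)² = 72.20².
Subtracting the Site 0 equation from the Site 1 and Site 2 equations removes the quadratic terms:
-44.8 x + 124.2 y = 7562.91
-121.8 x − 9.4 y = 5047.80
Solving the 2×2 system: x ≈ -44.9, y ≈ 44.7 km.
Check against Site 0 (with the unrounded x, y): √((x − 59.8)²+(y + 8.0)²) = 117.21 ≈ 117.21 km. ✓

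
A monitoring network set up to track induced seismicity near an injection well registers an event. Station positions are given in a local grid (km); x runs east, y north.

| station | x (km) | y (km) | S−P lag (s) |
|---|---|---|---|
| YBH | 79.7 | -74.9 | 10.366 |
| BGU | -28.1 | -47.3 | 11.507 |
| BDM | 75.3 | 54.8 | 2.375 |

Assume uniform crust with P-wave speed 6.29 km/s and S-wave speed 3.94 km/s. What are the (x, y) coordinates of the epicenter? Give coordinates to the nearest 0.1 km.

x ≈ 62.8 km, y ≈ 33.1 km

Distance from S−P lag: d = Δt · v_P v_S / (v_P − v_S) = Δt · (6.29·3.94)/(6.29−3.94) ≈ 10.5458·Δt.
So d_YBH = 109.32, d_BGU = 121.35, d_BDM = 25.05 km.
Circle about each station: (x − 79.7)² + (y + 74.9)² = 109.32²; (x + 28.1)² + (y + 47.3)² = 121.35²; (x − 75.3)² + (y − 54.8)² = 25.05².
Subtracting pairs of circle equations eliminates x²+y² and gives linear equations (the radical axes):
-215.6 x + 55.2 y = -11710.16
-8.8 x + 259.4 y = 8034.39
Solving the 2×2 system: x ≈ 62.8, y ≈ 33.1 km.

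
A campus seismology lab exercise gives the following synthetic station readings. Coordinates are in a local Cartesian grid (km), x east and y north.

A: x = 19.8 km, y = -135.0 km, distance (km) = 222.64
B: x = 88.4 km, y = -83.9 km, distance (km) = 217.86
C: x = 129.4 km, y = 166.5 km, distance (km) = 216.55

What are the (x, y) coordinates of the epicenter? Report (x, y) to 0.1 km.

x ≈ -64.9 km, y ≈ 70.9 km

Circle about each station: (x − 19.8)² + (y + 135.0)² = 222.64²; (x − 88.4)² + (y + 83.9)² = 217.86²; (x − 129.4)² + (y − 166.5)² = 216.55².
Subtracting the A equation from the B and C equations removes the quadratic terms:
137.2 x + 102.2 y = -1657.68
219.2 x + 603.0 y = 28524.24
Solving the 2×2 system: x ≈ -64.9, y ≈ 70.9 km.
Check against A (with the unrounded x, y): √((x − 19.8)²+(y + 135.0)²) = 222.63 ≈ 222.64 km. ✓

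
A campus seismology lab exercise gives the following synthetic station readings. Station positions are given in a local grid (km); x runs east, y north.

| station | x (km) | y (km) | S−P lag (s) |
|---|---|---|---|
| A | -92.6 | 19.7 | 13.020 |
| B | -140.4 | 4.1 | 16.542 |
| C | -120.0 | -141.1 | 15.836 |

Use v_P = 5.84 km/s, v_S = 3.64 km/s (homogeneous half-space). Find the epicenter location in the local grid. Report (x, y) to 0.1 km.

x ≈ 7.5 km, y ≈ -56.5 km

Distance from S−P lag: d = Δt · v_P v_S / (v_P − v_S) = Δt · (5.84·3.64)/(5.84−3.64) ≈ 9.6625·Δt.
So d_A = 125.81, d_B = 159.84, d_C = 153.02 km.
Circle about each station: (x + 92.6)² + (y − 19.7)² = 125.81²; (x + 140.4)² + (y − 4.1)² = 159.84²; (x + 120.0)² + (y + 141.1)² = 153.02².
Subtracting the A equation from the B and C equations removes the quadratic terms:
-95.6 x − 31.2 y = 1045.45
-54.8 x − 321.6 y = 17759.40
Solving the 2×2 system: x ≈ 7.5, y ≈ -56.5 km.
Check against A (with the unrounded x, y): √((x + 92.6)²+(y − 19.7)²) = 125.81 ≈ 125.81 km. ✓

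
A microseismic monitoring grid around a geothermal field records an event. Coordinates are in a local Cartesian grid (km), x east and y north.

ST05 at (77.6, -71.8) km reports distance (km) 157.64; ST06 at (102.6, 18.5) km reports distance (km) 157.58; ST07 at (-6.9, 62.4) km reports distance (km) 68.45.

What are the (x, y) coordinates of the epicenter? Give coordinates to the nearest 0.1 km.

Circle about each station: (x − 77.6)² + (y + 71.8)² = 157.64²; (x − 102.6)² + (y − 18.5)² = 157.58²; (x + 6.9)² + (y − 62.4)² = 68.45².
Subtracting pairs of circle equations eliminates x²+y² and gives linear equations (the radical axes):
50.0 x + 180.6 y = -289.08
-169.0 x + 268.4 y = 12929.34
Solving the 2×2 system: x ≈ -54.9, y ≈ 13.6 km.

x ≈ -54.9 km, y ≈ 13.6 km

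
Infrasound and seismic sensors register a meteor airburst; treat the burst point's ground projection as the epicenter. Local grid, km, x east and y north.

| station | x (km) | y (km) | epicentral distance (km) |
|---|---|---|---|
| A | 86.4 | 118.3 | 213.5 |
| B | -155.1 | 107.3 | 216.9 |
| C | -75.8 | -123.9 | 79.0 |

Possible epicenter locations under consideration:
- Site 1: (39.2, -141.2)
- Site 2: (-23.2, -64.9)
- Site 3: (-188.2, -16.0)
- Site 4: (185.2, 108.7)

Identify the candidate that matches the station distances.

Site 2

For each candidate, compare |candidate − station| to the reported distance:
Site 1: residuals A 50.3, B 98.5, C 37.3 → max 98.5 km
Site 2: residuals A 0.0, B 0.0, C 0.0 → max 0.0 km
Site 3: residuals A 92.2, B 89.2, C 76.8 → max 92.2 km
Site 4: residuals A 114.2, B 123.4, C 270.6 → max 270.6 km
Only Site 2 has all residuals ≈ 0.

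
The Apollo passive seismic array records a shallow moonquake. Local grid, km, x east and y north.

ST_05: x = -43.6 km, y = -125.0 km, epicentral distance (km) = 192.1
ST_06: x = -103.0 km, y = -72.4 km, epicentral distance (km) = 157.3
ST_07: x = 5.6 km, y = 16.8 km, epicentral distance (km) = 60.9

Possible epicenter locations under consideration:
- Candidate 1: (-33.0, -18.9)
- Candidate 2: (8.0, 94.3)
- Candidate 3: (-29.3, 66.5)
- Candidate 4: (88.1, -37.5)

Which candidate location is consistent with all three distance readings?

Candidate 3

For each candidate, compare |candidate − station| to the reported distance:
Candidate 1: residuals ST_05 85.5, ST_06 69.2, ST_07 8.3 → max 85.5 km
Candidate 2: residuals ST_05 33.2, ST_06 43.0, ST_07 16.6 → max 43.0 km
Candidate 3: residuals ST_05 0.1, ST_06 0.1, ST_07 0.2 → max 0.2 km
Candidate 4: residuals ST_05 34.0, ST_06 37.0, ST_07 37.9 → max 37.9 km
Only Candidate 3 has all residuals ≈ 0.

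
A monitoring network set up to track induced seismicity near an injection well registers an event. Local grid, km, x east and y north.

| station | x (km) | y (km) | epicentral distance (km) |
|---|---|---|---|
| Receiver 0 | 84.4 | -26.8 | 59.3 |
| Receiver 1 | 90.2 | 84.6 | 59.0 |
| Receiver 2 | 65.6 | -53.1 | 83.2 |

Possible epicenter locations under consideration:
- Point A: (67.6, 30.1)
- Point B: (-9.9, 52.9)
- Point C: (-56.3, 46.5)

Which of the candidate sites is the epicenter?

For each candidate, compare |candidate − station| to the reported distance:
Point A: residuals Receiver 0 0.0, Receiver 1 0.0, Receiver 2 0.0 → max 0.0 km
Point B: residuals Receiver 0 64.2, Receiver 1 46.0, Receiver 2 46.9 → max 64.2 km
Point C: residuals Receiver 0 99.3, Receiver 1 92.4, Receiver 2 74.2 → max 99.3 km
Only Point A has all residuals ≈ 0.

Point A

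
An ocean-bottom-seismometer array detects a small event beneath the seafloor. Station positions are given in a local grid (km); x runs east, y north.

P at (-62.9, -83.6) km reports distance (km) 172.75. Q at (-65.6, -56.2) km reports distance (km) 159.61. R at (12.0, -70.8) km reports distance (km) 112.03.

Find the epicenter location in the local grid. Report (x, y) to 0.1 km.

72.8 km east, 23.3 km north

Circle about each station: (x + 62.9)² + (y + 83.6)² = 172.75²; (x + 65.6)² + (y + 56.2)² = 159.61²; (x − 12.0)² + (y + 70.8)² = 112.03².
Subtracting the P equation from the Q and R equations removes the quadratic terms:
-5.4 x + 54.8 y = 883.64
149.8 x + 25.6 y = 11503.11
Solving the 2×2 system: x ≈ 72.8, y ≈ 23.3 km.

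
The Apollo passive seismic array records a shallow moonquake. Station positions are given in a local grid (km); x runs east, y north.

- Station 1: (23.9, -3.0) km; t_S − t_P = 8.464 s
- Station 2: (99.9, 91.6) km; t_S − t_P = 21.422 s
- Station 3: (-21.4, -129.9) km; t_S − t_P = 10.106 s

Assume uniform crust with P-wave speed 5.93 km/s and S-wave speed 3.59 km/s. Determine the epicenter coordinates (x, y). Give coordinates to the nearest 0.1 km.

-43.3 km east, -40.6 km north

Distance from S−P lag: d = Δt · v_P v_S / (v_P − v_S) = Δt · (5.93·3.59)/(5.93−3.59) ≈ 9.0977·Δt.
So d_Station 1 = 77.00, d_Station 2 = 194.89, d_Station 3 = 91.94 km.
Circle about each station: (x − 23.9)² + (y + 3.0)² = 77.00²; (x − 99.9)² + (y − 91.6)² = 194.89²; (x + 21.4)² + (y + 129.9)² = 91.94².
Subtracting the Station 1 equation from the Station 2 and Station 3 equations removes the quadratic terms:
152.0 x + 189.2 y = -14262.75
-90.6 x − 253.8 y = 14227.80
Solving the 2×2 system: x ≈ -43.3, y ≈ -40.6 km.
Check against Station 1 (with the unrounded x, y): √((x − 23.9)²+(y + 3.0)²) = 77.00 ≈ 77.00 km. ✓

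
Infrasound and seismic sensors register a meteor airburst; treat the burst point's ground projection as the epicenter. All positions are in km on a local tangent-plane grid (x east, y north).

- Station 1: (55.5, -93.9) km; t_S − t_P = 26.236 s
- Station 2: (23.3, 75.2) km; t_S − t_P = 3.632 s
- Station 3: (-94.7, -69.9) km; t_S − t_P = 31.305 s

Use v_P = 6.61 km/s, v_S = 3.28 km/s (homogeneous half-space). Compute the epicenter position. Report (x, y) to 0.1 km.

x ≈ 46.9 km, y ≈ 76.7 km

Distance from S−P lag: d = Δt · v_P v_S / (v_P − v_S) = Δt · (6.61·3.28)/(6.61−3.28) ≈ 6.5108·Δt.
So d_Station 1 = 170.82, d_Station 2 = 23.65, d_Station 3 = 203.82 km.
Circle about each station: (x − 55.5)² + (y + 93.9)² = 170.82²; (x − 23.3)² + (y − 75.2)² = 23.65²; (x + 94.7)² + (y + 69.9)² = 203.82².
Subtracting pairs of circle equations eliminates x²+y² and gives linear equations (the radical axes):
-64.4 x + 338.2 y = 22920.62
-300.4 x + 48.0 y = -10406.48
Solving the 2×2 system: x ≈ 46.9, y ≈ 76.7 km.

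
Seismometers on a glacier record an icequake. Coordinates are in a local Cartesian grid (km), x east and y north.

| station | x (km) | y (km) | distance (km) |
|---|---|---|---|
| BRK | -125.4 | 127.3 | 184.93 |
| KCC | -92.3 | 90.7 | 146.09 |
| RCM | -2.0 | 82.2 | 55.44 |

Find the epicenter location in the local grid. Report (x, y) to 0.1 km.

Circle about each station: (x + 125.4)² + (y − 127.3)² = 184.93²; (x + 92.3)² + (y − 90.7)² = 146.09²; (x + 2.0)² + (y − 82.2)² = 55.44².
Subtracting the BRK equation from the KCC and RCM equations removes the quadratic terms:
66.2 x − 73.2 y = -2327.85
246.8 x − 90.2 y = 5955.90
Solving the 2×2 system: x ≈ 53.4, y ≈ 80.1 km.

53.4 km east, 80.1 km north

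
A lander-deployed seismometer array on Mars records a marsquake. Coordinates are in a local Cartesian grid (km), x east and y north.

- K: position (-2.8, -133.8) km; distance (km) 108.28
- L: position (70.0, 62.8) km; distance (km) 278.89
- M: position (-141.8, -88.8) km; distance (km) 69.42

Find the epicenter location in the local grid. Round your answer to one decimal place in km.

Circle about each station: (x + 2.8)² + (y + 133.8)² = 108.28²; (x − 70.0)² + (y − 62.8)² = 278.89²; (x + 141.8)² + (y + 88.8)² = 69.42².
Subtracting the K equation from the L and M equations removes the quadratic terms:
145.6 x + 393.2 y = -75121.51
-278.0 x + 90.0 y = 16987.82
Solving the 2×2 system: x ≈ -109.8, y ≈ -150.4 km.
Check against K (with the unrounded x, y): √((x + 2.8)²+(y + 133.8)²) = 108.28 ≈ 108.28 km. ✓

-109.8 km east, -150.4 km north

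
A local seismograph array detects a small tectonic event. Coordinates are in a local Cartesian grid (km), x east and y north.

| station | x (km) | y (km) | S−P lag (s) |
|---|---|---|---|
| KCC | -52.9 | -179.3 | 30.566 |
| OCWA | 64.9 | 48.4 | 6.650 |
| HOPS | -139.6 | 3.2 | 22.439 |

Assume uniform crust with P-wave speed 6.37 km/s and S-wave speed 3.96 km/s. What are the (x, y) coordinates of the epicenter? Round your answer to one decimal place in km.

(65.3, 118.0)

Distance from S−P lag: d = Δt · v_P v_S / (v_P − v_S) = Δt · (6.37·3.96)/(6.37−3.96) ≈ 10.4669·Δt.
So d_KCC = 319.93, d_OCWA = 69.60, d_HOPS = 234.87 km.
Circle about each station: (x + 52.9)² + (y + 179.3)² = 319.93²; (x − 64.9)² + (y − 48.4)² = 69.60²; (x + 139.6)² + (y − 3.2)² = 234.87².
Subtracting the KCC equation from the OCWA and HOPS equations removes the quadratic terms:
235.6 x + 455.4 y = 69118.71
-173.4 x + 365.0 y = 31742.79
Solving the 2×2 system: x ≈ 65.3, y ≈ 118.0 km.
Check against KCC (with the unrounded x, y): √((x + 52.9)²+(y + 179.3)²) = 319.93 ≈ 319.93 km. ✓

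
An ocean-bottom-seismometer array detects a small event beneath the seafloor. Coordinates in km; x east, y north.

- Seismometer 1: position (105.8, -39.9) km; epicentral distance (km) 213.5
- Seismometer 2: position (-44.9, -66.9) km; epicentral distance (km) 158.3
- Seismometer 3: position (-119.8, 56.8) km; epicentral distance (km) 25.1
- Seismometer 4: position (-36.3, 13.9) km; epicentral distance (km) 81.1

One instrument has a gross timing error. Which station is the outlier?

Seismometer 3

Solve using three stations at a time. Using Seismometer 1, Seismometer 2, Seismometer 4 (subtract circle equations pairwise → linear system) gives (x, y) ≈ (-63.4, 90.3).
Distances from that point to each station vs reported:
  Seismometer 1: calculated 213.5 vs reported 213.5 → residual 0.0 km
  Seismometer 2: calculated 158.3 vs reported 158.3 → residual 0.0 km
  Seismometer 3: calculated 65.6 vs reported 25.1 → residual 40.5 km
  Seismometer 4: calculated 81.1 vs reported 81.1 → residual 0.0 km
Seismometer 1, Seismometer 2, Seismometer 4 are mutually consistent (residuals ≈ 0); Seismometer 3 is off by 40.5 km.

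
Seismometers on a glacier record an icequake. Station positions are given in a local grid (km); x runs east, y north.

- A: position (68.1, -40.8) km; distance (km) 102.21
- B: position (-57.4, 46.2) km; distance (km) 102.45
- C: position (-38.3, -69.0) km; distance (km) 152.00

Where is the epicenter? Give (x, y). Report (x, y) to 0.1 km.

Circle about each station: (x − 68.1)² + (y + 40.8)² = 102.21²; (x + 57.4)² + (y − 46.2)² = 102.45²; (x + 38.3)² + (y + 69.0)² = 152.00².
Subtracting the A equation from the B and C equations removes the quadratic terms:
-251.0 x + 174.0 y = -922.17
-212.8 x − 56.4 y = -12731.48
Solving the 2×2 system: x ≈ 44.3, y ≈ 58.6 km.
Check against A (with the unrounded x, y): √((x − 68.1)²+(y + 40.8)²) = 102.21 ≈ 102.21 km. ✓

44.3 km east, 58.6 km north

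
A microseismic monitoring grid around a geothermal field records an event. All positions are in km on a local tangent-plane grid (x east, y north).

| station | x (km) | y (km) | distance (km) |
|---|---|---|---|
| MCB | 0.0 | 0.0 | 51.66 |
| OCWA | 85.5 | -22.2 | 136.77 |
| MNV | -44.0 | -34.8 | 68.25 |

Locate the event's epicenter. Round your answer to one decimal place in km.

x ≈ -39.5 km, y ≈ 33.3 km

Circle about each station: x² + y² = 51.66²; (x − 85.5)² + (y + 22.2)² = 136.77²; (x + 44.0)² + (y + 34.8)² = 68.25².
Subtracting the MCB equation from the OCWA and MNV equations removes the quadratic terms:
171.0 x − 44.4 y = -8234.19
-88.0 x − 69.6 y = 1157.73
Solving the 2×2 system: x ≈ -39.5, y ≈ 33.3 km.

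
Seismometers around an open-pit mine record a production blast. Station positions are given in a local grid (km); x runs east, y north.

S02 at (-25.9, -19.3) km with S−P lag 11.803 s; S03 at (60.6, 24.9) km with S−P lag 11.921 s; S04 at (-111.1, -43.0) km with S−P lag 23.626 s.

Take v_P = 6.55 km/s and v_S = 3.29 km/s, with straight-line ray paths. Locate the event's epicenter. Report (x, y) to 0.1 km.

Distance from S−P lag: d = Δt · v_P v_S / (v_P − v_S) = Δt · (6.55·3.29)/(6.55−3.29) ≈ 6.6103·Δt.
So d_S02 = 78.02, d_S03 = 78.80, d_S04 = 156.17 km.
Circle about each station: (x + 25.9)² + (y + 19.3)² = 78.02²; (x − 60.6)² + (y − 24.9)² = 78.80²; (x + 111.1)² + (y + 43.0)² = 156.17².
Subtracting the S02 equation from the S03 and S04 equations removes the quadratic terms:
173.0 x + 88.4 y = 3126.75
-170.4 x − 47.4 y = -5153.04
Solving the 2×2 system: x ≈ 44.8, y ≈ -52.3 km.

(44.8, -52.3)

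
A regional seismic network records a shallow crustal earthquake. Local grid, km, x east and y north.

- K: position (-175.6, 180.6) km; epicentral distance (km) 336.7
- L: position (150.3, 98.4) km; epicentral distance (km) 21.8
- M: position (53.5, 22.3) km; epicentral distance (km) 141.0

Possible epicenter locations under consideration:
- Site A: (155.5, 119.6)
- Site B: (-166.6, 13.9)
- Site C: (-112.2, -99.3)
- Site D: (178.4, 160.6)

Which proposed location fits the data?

Site A

For each candidate, compare |candidate − station| to the reported distance:
Site A: residuals K 0.0, L 0.0, M 0.0 → max 0.0 km
Site B: residuals K 169.8, L 306.2, M 79.3 → max 306.2 km
Site C: residuals K 49.7, L 306.8, M 64.5 → max 306.8 km
Site D: residuals K 17.9, L 46.5, M 45.4 → max 46.5 km
Only Site A has all residuals ≈ 0.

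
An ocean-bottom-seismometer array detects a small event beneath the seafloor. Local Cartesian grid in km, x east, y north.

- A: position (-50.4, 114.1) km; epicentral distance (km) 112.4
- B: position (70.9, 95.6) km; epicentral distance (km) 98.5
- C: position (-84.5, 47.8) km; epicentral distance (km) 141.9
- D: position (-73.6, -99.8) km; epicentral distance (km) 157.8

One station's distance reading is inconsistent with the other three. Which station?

A

Solve using three stations at a time. Using B, C, D (subtract circle equations pairwise → linear system) gives (x, y) ≈ (48.9, -0.4).
Distances from that point to each station vs reported:
  A: calculated 151.6 vs reported 112.4 → residual 39.2 km
  B: calculated 98.5 vs reported 98.5 → residual 0.0 km
  C: calculated 141.9 vs reported 141.9 → residual 0.0 km
  D: calculated 157.8 vs reported 157.8 → residual 0.0 km
B, C, D are mutually consistent (residuals ≈ 0); A is off by 39.2 km.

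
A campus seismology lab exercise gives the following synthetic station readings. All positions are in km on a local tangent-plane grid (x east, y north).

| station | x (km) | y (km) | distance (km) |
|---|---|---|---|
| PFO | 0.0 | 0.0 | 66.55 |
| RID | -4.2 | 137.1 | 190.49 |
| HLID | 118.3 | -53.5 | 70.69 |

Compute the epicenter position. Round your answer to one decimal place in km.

Circle about each station: x² + y² = 66.55²; (x + 4.2)² + (y − 137.1)² = 190.49²; (x − 118.3)² + (y + 53.5)² = 70.69².
Subtracting the PFO equation from the RID and HLID equations removes the quadratic terms:
-8.4 x + 274.2 y = -13043.49
236.6 x − 107.0 y = 16288.97
Solving the 2×2 system: x ≈ 48.0, y ≈ -46.1 km.
Check against PFO (with the unrounded x, y): √(x²+y²) = 66.55 ≈ 66.55 km. ✓

x ≈ 48.0 km, y ≈ -46.1 km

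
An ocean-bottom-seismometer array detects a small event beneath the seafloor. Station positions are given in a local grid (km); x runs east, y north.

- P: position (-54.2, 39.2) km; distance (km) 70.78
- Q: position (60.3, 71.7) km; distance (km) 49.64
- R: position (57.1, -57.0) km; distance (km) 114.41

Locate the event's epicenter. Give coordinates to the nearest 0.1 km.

Circle about each station: (x + 54.2)² + (y − 39.2)² = 70.78²; (x − 60.3)² + (y − 71.7)² = 49.64²; (x − 57.1)² + (y + 57.0)² = 114.41².
Subtracting pairs of circle equations eliminates x²+y² and gives linear equations (the radical axes):
229.0 x + 65.0 y = 6848.38
222.6 x − 192.4 y = -6044.71
Solving the 2×2 system: x ≈ 15.8, y ≈ 49.7 km.

x ≈ 15.8 km, y ≈ 49.7 km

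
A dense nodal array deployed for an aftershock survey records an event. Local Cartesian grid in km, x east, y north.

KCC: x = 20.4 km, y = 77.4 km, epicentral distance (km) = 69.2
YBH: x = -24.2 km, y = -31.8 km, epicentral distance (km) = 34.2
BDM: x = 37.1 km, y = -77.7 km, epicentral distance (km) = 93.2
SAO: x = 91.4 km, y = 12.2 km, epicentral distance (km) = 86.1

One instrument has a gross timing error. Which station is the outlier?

Solve using three stations at a time. Using KCC, BDM, SAO (subtract circle equations pairwise → linear system) gives (x, y) ≈ (5.4, 9.9).
Distances from that point to each station vs reported:
  KCC: calculated 69.2 vs reported 69.2 → residual 0.0 km
  YBH: calculated 51.1 vs reported 34.2 → residual 16.9 km
  BDM: calculated 93.2 vs reported 93.2 → residual 0.0 km
  SAO: calculated 86.1 vs reported 86.1 → residual 0.0 km
KCC, BDM, SAO are mutually consistent (residuals ≈ 0); YBH is off by 16.9 km.

YBH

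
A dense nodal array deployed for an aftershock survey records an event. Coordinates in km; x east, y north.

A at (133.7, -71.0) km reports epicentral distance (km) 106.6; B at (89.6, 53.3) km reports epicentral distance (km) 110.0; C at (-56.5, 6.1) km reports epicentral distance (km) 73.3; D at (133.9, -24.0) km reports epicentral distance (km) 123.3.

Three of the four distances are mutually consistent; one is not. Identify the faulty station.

A

Solve using three stations at a time. Using B, C, D (subtract circle equations pairwise → linear system) gives (x, y) ≈ (10.6, -23.2).
Distances from that point to each station vs reported:
  A: calculated 132.0 vs reported 106.6 → residual 25.4 km
  B: calculated 110.0 vs reported 110.0 → residual 0.0 km
  C: calculated 73.3 vs reported 73.3 → residual 0.0 km
  D: calculated 123.3 vs reported 123.3 → residual 0.0 km
B, C, D are mutually consistent (residuals ≈ 0); A is off by 25.4 km.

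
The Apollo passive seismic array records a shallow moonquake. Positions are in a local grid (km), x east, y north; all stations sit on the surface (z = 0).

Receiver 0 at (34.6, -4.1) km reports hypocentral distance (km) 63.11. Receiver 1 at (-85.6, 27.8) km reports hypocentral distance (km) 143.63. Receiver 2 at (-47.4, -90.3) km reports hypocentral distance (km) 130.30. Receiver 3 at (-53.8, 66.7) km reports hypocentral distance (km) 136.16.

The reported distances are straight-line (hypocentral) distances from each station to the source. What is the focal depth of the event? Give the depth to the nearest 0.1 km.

z ≈ 62.4 km

Each station gives a sphere (x−x_i)² + (y−y_i)² + z² = d_i² (stations at z=0).
Subtracting the Receiver 0 sphere from Receiver 1 and Receiver 2: z² cancels, leaving linear equations in x and y:
-240.4 x + 63.8 y = -9760.47
-164.0 x − 172.4 y = -3808.34
Solving: x ≈ 37.098, y ≈ -13.200 km (keep extra digits for the depth step; rounded: 37.1, -13.2).
Then from the Receiver 0 sphere: z² = 63.11² − (x − 34.6)² − (y + 4.1)² with x = 37.098, y = -13.200, so z ≈ 62.400 ≈ 62.4 km.
Check against Receiver 3 (with the unrounded solution): distance 136.16 ≈ 136.16 km. ✓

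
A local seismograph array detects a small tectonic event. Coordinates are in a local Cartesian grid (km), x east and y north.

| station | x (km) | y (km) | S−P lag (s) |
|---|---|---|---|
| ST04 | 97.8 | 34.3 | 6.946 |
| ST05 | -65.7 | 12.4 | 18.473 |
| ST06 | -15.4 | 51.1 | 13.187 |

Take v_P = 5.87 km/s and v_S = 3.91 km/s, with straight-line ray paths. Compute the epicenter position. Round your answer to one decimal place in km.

x ≈ 127.3 km, y ≈ 110.1 km

Distance from S−P lag: d = Δt · v_P v_S / (v_P − v_S) = Δt · (5.87·3.91)/(5.87−3.91) ≈ 11.7101·Δt.
So d_ST04 = 81.34, d_ST05 = 216.32, d_ST06 = 154.42 km.
Circle about each station: (x − 97.8)² + (y − 34.3)² = 81.34²; (x + 65.7)² + (y − 12.4)² = 216.32²; (x + 15.4)² + (y − 51.1)² = 154.42².
Subtracting the ST04 equation from the ST05 and ST06 equations removes the quadratic terms:
-327.0 x − 43.8 y = -46449.23
-226.4 x + 33.6 y = -25122.30
Solving the 2×2 system: x ≈ 127.3, y ≈ 110.1 km.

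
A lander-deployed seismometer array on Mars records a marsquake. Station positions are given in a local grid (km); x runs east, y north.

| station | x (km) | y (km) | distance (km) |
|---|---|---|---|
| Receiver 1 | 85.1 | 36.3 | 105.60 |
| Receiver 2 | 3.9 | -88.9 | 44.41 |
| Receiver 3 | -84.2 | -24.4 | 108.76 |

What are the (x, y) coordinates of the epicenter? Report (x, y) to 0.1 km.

(21.9, -48.3)

Circle about each station: (x − 85.1)² + (y − 36.3)² = 105.60²; (x − 3.9)² + (y + 88.9)² = 44.41²; (x + 84.2)² + (y + 24.4)² = 108.76².
Subtracting the Receiver 1 equation from the Receiver 2 and Receiver 3 equations removes the quadratic terms:
-162.4 x − 250.4 y = 8537.83
-338.6 x − 121.4 y = -1552.08
Solving the 2×2 system: x ≈ 21.9, y ≈ -48.3 km.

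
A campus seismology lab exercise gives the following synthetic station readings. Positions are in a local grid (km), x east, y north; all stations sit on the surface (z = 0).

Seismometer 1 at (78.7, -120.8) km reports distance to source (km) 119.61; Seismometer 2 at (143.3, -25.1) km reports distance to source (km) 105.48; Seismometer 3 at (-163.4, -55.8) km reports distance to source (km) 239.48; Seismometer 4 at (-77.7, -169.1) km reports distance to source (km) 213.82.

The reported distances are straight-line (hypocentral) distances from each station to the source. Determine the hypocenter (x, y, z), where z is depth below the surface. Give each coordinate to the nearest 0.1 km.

x ≈ 63.7 km, y ≈ -24.4 km, depth ≈ 69.2 km

Each station gives a sphere (x−x_i)² + (y−y_i)² + z² = d_i² (stations at z=0).
Subtracting the Seismometer 1 sphere from Seismometer 2 and Seismometer 3: z² cancels, leaving linear equations in x and y:
129.2 x + 191.4 y = 3559.09
-484.2 x + 130.0 y = -34017.25
Solving: x ≈ 63.702, y ≈ -24.406 km (keep extra digits for the depth step; rounded: 63.7, -24.4).
Then from the Seismometer 1 sphere: z² = 119.61² − (x − 78.7)² − (y + 120.8)² with x = 63.702, y = -24.406, so z ≈ 69.208 ≈ 69.2 km.
Check against Seismometer 4 (with the unrounded solution): distance 213.82 ≈ 213.82 km. ✓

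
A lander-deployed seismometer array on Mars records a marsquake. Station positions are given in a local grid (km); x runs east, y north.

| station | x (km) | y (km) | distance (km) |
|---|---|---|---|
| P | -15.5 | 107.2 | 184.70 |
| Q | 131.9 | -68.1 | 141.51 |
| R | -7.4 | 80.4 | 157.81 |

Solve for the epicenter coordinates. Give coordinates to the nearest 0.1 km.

Circle about each station: (x + 15.5)² + (y − 107.2)² = 184.70²; (x − 131.9)² + (y + 68.1)² = 141.51²; (x + 7.4)² + (y − 80.4)² = 157.81².
Subtracting pairs of circle equations eliminates x²+y² and gives linear equations (the radical axes):
294.8 x − 350.6 y = 24392.14
16.2 x − 53.6 y = 3996.92
Solving the 2×2 system: x ≈ -9.3, y ≈ -77.4 km.

x ≈ -9.3 km, y ≈ -77.4 km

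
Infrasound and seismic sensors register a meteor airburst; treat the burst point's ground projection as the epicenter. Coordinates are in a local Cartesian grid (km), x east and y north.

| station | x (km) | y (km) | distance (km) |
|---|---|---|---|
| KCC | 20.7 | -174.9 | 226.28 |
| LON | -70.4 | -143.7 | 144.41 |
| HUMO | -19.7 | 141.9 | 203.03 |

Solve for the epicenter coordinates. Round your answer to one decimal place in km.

x ≈ -143.4 km, y ≈ -19.1 km

Circle about each station: (x − 20.7)² + (y + 174.9)² = 226.28²; (x + 70.4)² + (y + 143.7)² = 144.41²; (x + 19.7)² + (y − 141.9)² = 203.03².
Subtracting the KCC equation from the LON and HUMO equations removes the quadratic terms:
-182.2 x + 62.4 y = 24935.74
-80.8 x + 633.6 y = -513.34
Solving the 2×2 system: x ≈ -143.4, y ≈ -19.1 km.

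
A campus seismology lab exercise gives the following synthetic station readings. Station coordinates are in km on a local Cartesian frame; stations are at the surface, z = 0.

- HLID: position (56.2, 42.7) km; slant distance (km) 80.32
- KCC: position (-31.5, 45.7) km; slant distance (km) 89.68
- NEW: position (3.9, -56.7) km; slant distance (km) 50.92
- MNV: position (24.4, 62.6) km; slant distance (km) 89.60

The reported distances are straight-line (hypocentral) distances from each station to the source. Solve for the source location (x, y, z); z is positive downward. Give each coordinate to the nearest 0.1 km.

Each station gives a sphere (x−x_i)² + (y−y_i)² + z² = d_i² (stations at z=0).
Subtracting the HLID sphere from KCC and NEW: z² cancels, leaving linear equations in x and y:
-175.4 x + 6.0 y = -3492.19
-104.6 x − 198.8 y = 2106.83
Solving: x ≈ 19.202, y ≈ -20.701 km (keep extra digits for the depth step; rounded: 19.2, -20.7).
Then from the HLID sphere: z² = 80.32² − (x − 56.2)² − (y − 42.7)² with x = 19.202, y = -20.701, so z ≈ 32.600 ≈ 32.6 km.

x ≈ 19.2 km, y ≈ -20.7 km, depth ≈ 32.6 km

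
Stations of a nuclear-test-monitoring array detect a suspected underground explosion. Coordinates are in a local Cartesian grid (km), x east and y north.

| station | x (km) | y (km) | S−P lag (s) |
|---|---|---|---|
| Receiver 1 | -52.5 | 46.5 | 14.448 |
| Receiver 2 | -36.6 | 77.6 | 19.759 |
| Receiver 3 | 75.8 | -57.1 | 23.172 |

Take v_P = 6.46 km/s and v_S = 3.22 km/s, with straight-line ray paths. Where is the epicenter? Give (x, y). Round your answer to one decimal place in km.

Distance from S−P lag: d = Δt · v_P v_S / (v_P − v_S) = Δt · (6.46·3.22)/(6.46−3.22) ≈ 6.4201·Δt.
So d_Receiver 1 = 92.76, d_Receiver 2 = 126.86, d_Receiver 3 = 148.77 km.
Circle about each station: (x + 52.5)² + (y − 46.5)² = 92.76²; (x + 36.6)² + (y − 77.6)² = 126.86²; (x − 75.8)² + (y + 57.1)² = 148.77².
Subtracting the Receiver 1 equation from the Receiver 2 and Receiver 3 equations removes the quadratic terms:
31.8 x + 62.2 y = -5046.22
256.6 x − 207.2 y = -9440.55
Solving the 2×2 system: x ≈ -72.4, y ≈ -44.1 km.
Check against Receiver 1 (with the unrounded x, y): √((x + 52.5)²+(y − 46.5)²) = 92.77 ≈ 92.76 km. ✓

-72.4 km east, -44.1 km north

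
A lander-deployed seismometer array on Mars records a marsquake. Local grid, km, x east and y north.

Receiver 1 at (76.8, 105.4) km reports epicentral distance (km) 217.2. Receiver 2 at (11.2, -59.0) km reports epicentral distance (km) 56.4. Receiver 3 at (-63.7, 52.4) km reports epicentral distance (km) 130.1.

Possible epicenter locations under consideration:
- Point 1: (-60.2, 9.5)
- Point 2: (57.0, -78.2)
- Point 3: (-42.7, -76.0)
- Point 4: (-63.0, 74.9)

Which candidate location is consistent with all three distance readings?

For each candidate, compare |candidate − station| to the reported distance:
Point 1: residuals Receiver 1 50.0, Receiver 2 42.5, Receiver 3 87.1 → max 87.1 km
Point 2: residuals Receiver 1 32.5, Receiver 2 6.7, Receiver 3 47.7 → max 47.7 km
Point 3: residuals Receiver 1 0.0, Receiver 2 0.1, Receiver 3 0.0 → max 0.1 km
Point 4: residuals Receiver 1 74.1, Receiver 2 96.7, Receiver 3 107.6 → max 107.6 km
Only Point 3 has all residuals ≈ 0.

Point 3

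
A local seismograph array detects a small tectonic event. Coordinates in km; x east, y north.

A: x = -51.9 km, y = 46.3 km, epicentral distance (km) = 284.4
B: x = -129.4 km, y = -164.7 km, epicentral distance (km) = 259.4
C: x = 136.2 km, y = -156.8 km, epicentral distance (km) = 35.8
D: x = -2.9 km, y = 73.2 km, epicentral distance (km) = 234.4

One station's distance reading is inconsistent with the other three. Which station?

Solve using three stations at a time. Using B, C, D (subtract circle equations pairwise → linear system) gives (x, y) ≈ (126.5, -122.3).
Distances from that point to each station vs reported:
  A: calculated 245.4 vs reported 284.4 → residual 39.0 km
  B: calculated 259.4 vs reported 259.4 → residual 0.0 km
  C: calculated 35.9 vs reported 35.8 → residual 0.1 km
  D: calculated 234.4 vs reported 234.4 → residual 0.0 km
B, C, D are mutually consistent (residuals ≈ 0); A is off by 39.0 km.

A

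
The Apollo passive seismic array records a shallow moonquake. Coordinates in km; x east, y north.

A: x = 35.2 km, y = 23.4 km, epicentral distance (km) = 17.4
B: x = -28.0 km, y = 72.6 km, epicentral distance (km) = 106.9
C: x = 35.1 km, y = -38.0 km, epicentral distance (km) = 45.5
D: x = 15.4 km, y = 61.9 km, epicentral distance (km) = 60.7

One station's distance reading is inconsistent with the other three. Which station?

Solve using three stations at a time. Using A, C, D (subtract circle equations pairwise → linear system) gives (x, y) ≈ (41.5, 7.1).
Distances from that point to each station vs reported:
  A: calculated 17.5 vs reported 17.4 → residual 0.1 km
  B: calculated 95.5 vs reported 106.9 → residual 11.4 km
  C: calculated 45.5 vs reported 45.5 → residual 0.0 km
  D: calculated 60.7 vs reported 60.7 → residual 0.0 km
A, C, D are mutually consistent (residuals ≈ 0); B is off by 11.4 km.

B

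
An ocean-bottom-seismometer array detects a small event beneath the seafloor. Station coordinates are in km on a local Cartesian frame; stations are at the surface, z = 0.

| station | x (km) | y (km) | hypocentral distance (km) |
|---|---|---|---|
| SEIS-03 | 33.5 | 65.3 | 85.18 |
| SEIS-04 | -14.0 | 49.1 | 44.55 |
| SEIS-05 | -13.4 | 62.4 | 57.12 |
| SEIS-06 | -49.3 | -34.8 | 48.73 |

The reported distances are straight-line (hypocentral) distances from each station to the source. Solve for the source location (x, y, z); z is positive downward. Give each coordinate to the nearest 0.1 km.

Each station gives a sphere (x−x_i)² + (y−y_i)² + z² = d_i² (stations at z=0).
Subtracting the SEIS-03 sphere from SEIS-04 and SEIS-05: z² cancels, leaving linear equations in x and y:
-95.0 x − 32.4 y = 2491.40
-93.8 x − 5.8 y = 2679.92
Solving: x ≈ -29.090, y ≈ 8.399 km (keep extra digits for the depth step; rounded: -29.1, 8.4).
Then from the SEIS-03 sphere: z² = 85.18² − (x − 33.5)² − (y − 65.3)² with x = -29.090, y = 8.399, so z ≈ 10.020 ≈ 10.0 km.

x ≈ -29.1 km, y ≈ 8.4 km, depth ≈ 10.0 km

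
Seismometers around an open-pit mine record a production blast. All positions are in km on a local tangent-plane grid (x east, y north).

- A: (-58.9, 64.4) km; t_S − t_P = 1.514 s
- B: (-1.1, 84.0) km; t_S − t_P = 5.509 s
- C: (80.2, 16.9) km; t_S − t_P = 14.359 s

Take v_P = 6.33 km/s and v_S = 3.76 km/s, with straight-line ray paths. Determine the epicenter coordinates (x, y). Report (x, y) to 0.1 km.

x ≈ -45.8 km, y ≈ 59.4 km

Distance from S−P lag: d = Δt · v_P v_S / (v_P − v_S) = Δt · (6.33·3.76)/(6.33−3.76) ≈ 9.2610·Δt.
So d_A = 14.02, d_B = 51.02, d_C = 132.98 km.
Circle about each station: (x + 58.9)² + (y − 64.4)² = 14.02²; (x + 1.1)² + (y − 84.0)² = 51.02²; (x − 80.2)² + (y − 16.9)² = 132.98².
Subtracting the A equation from the B and C equations removes the quadratic terms:
115.6 x + 39.2 y = -2965.84
278.2 x − 95.0 y = -18386.04
Solving the 2×2 system: x ≈ -45.8, y ≈ 59.4 km.
Check against A (with the unrounded x, y): √((x + 58.9)²+(y − 64.4)²) = 14.02 ≈ 14.02 km. ✓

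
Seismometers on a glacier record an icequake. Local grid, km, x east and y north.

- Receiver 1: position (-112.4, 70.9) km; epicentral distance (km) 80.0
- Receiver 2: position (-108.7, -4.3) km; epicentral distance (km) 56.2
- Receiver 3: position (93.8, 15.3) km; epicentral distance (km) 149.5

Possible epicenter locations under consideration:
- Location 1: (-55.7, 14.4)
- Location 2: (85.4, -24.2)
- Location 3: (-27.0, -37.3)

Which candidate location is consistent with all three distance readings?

For each candidate, compare |candidate − station| to the reported distance:
Location 1: residuals Receiver 1 0.0, Receiver 2 0.0, Receiver 3 0.0 → max 0.0 km
Location 2: residuals Receiver 1 139.5, Receiver 2 138.9, Receiver 3 109.1 → max 139.5 km
Location 3: residuals Receiver 1 57.8, Receiver 2 31.9, Receiver 3 17.7 → max 57.8 km
Only Location 1 has all residuals ≈ 0.

Location 1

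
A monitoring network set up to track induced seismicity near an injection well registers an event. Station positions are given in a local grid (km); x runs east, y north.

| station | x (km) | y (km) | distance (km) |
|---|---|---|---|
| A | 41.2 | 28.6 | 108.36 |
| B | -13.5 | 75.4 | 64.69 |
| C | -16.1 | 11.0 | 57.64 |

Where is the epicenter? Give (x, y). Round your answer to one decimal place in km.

Circle about each station: (x − 41.2)² + (y − 28.6)² = 108.36²; (x + 13.5)² + (y − 75.4)² = 64.69²; (x + 16.1)² + (y − 11.0)² = 57.64².
Subtracting pairs of circle equations eliminates x²+y² and gives linear equations (the radical axes):
-109.4 x + 93.6 y = 10909.10
-114.6 x − 35.2 y = 6284.33
Solving the 2×2 system: x ≈ -66.7, y ≈ 38.6 km.

x ≈ -66.7 km, y ≈ 38.6 km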